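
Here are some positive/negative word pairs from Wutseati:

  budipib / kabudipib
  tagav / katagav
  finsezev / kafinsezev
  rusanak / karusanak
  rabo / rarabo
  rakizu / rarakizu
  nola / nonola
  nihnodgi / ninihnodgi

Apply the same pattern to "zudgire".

"zudgire" ends in a vowel. The stems ending in a vowel (rabo → rarabo, rakizu → rarakizu, nola → nonola) repeat the first consonant+vowel as a prefix.
The other pattern: stems ending in a consonant add the prefix ka-.
So zudgire → zuzudgire.

zuzudgire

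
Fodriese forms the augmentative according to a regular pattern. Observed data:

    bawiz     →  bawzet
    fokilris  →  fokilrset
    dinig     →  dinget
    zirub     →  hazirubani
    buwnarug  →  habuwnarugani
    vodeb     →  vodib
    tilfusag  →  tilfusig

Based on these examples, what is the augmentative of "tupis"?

dinig and buwnarug both end in -g yet inflect differently (dinget, habuwnarugani), so the final letter is not what conditions the rule; the last vowel is.
"tupis" has last vowel 'i'. The stems whose last vowel is 'i' (bawiz → bawzet, fokilris → fokilrset, dinig → dinget) delete the last vowel and add -et.
So tupis → tupset.

tupset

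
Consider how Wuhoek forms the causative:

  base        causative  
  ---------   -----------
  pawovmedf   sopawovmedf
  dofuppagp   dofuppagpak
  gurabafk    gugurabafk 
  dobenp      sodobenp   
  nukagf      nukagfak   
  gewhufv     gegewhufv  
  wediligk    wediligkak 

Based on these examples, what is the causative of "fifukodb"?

"fifukodb" has second-to-last letter 'd'. The one such stem in the data (pawovmedf → sopawovmedf) adds the prefix so-, so the same rule applies.
The other patterns: stems whose second-to-last letter is 'g' add -ak; stems whose second-to-last letter is 'f' repeat the first consonant+vowel as a prefix.
So fifukodb → sofifukodb.

sofifukodb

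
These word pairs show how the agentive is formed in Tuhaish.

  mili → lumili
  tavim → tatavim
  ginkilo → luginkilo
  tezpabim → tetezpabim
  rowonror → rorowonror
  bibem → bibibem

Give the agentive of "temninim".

tetemninim

"temninim" ends in a consonant. The stems ending in a consonant (rowonror → rorowonror, tezpabim → tetezpabim, tavim → tatavim) repeat the first consonant+vowel as a prefix.
So temninim → tetemninim.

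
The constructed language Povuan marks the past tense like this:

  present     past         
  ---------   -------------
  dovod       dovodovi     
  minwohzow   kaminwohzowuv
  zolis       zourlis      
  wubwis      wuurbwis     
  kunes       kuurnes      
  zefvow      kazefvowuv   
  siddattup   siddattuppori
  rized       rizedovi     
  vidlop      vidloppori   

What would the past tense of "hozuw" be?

kahozuwuv

"hozuw" ends in -w. The stems ending in -w (minwohzow → kaminwohzowuv, zefvow → kazefvowuv) add ka- … -uv around the stem.
So hozuw → kahozuwuv.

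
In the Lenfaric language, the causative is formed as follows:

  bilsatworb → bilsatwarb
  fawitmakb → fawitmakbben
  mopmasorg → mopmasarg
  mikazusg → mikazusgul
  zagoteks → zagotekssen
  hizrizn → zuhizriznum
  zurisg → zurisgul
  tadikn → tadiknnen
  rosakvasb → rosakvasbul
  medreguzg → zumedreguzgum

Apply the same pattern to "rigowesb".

rosakvasb and fawitmakb both end in -b yet inflect differently (rosakvasbul, fawitmakbben), so the final letter is not what conditions the rule; the second-to-last letter is.
"rigowesb" has second-to-last letter 's'. The stems whose second-to-last letter is 's' (rosakvasb → rosakvasbul, mikazusg → mikazusgul, zurisg → zurisgul) add -ul.
The other patterns: stems whose second-to-last letter is 'k' double the final consonant and add -en; stems whose second-to-last letter is 'z' add zu- … -um around the stem; stems whose second-to-last letter is 'r' change the last vowel to 'a'.
So rigowesb → rigowesbul.

rigowesbul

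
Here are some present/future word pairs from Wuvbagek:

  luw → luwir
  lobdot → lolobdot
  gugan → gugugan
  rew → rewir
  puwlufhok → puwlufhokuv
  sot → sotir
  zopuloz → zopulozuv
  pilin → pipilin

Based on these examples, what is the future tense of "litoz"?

"litoz" has 2 vowels. The stems with 2 vowels (lobdot → lolobdot, gugan → gugugan, pilin → pipilin) repeat the first consonant+vowel as a prefix.
The other patterns: stems with 1 vowel add -ir; stems with 3 vowels add -uv.
So litoz → lilitoz.

lilitoz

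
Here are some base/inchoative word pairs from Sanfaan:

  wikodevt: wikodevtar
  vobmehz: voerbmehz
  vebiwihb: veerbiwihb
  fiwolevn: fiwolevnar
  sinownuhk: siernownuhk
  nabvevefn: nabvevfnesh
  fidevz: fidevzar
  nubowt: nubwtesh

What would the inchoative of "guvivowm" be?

guvivwmesh

"guvivowm" has second-to-last letter 'w'. The one such stem in the data (nubowt → nubwtesh) deletes the last vowel and adds -esh (as does nabvevefn), so the same rule applies.
The other patterns: stems whose second-to-last letter is 'h' insert -er- after the first vowel; stems whose second-to-last letter is 'v' add -ar.
So guvivowm → guvivwmesh.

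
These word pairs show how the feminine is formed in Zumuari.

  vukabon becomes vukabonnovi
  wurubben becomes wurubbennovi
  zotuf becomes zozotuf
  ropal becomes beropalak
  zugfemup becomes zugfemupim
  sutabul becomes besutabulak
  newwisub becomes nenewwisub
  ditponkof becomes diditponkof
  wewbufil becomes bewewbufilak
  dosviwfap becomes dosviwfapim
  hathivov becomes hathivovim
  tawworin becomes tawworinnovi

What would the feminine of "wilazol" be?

wewbufil and tawworin both have last vowel 'i' yet inflect differently (bewewbufilak, tawworinnovi), so the last vowel is not what conditions the rule; the final letter is.
"wilazol" ends in -l. The stems ending in -l (wewbufil → bewewbufilak, ropal → beropalak, sutabul → besutabulak) add be- … -ak around the stem.
The other patterns: stems ending in -n double the final consonant and add -ovi; stems ending in -p or -v add -im; stems ending in -b or -f repeat the first consonant+vowel as a prefix.
So wilazol → bewilazolak.

bewilazolak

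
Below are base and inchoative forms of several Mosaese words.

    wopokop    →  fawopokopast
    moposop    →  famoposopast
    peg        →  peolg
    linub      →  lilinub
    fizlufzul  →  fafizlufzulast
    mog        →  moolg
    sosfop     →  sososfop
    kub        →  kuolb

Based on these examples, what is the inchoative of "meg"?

kub and linub both end in -b yet inflect differently (kuolb, lilinub), so the final letter is not what conditions the rule; the number of vowels is.
"meg" has 1 vowel. The stems with 1 vowel (peg → peolg, kub → kuolb, mog → moolg) insert -ol- after the first vowel.
So meg → meolg.

meolg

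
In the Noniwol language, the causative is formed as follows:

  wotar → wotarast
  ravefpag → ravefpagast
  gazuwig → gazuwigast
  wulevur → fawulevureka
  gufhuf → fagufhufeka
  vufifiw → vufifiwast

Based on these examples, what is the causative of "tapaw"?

tapawast

"tapaw" has last vowel 'a'. The stems whose last vowel is 'a' (wotar → wotarast, ravefpag → ravefpagast) add -ast.
The other pattern: stems whose last vowel is 'u' add fa- … -eka around the stem.
So tapaw → tapawast.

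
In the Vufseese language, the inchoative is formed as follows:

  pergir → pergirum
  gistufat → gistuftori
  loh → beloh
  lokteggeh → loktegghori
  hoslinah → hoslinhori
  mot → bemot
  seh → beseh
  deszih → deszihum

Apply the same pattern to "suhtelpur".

suhtelprori

seh and deszih both end in -h yet inflect differently (beseh, deszihum), so the final letter is not what conditions the rule; the number of vowels is.
"suhtelpur" has 3 vowels. The stems with 3 vowels (hoslinah → hoslinhori, lokteggeh → loktegghori, gistufat → gistuftori) delete the last vowel and add -ori.
So suhtelpur → suhtelprori.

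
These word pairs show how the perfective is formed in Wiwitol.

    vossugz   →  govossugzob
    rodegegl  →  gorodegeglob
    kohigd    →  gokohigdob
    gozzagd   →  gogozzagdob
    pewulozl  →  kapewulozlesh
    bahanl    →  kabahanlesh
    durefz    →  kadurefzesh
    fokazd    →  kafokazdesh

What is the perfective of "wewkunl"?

kawewkunlesh

rodegegl and pewulozl both end in -l yet inflect differently (gorodegeglob, kapewulozlesh), so the final letter is not what conditions the rule; the second-to-last letter is.
"wewkunl" has second-to-last letter 'n'. The one such stem in the data (bahanl → kabahanlesh) adds ka- … -esh around the stem, so the same rule applies.
So wewkunl → kawewkunlesh.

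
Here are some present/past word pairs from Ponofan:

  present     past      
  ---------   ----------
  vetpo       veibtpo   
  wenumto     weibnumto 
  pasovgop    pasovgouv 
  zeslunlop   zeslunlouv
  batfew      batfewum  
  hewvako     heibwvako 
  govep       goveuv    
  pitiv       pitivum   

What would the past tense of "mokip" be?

vetpo and zeslunlop both have last vowel 'o' yet inflect differently (veibtpo, zeslunlouv), so the last vowel is not what conditions the rule; the final letter is.
"mokip" ends in -p. The stems ending in -p (govep → goveuv, zeslunlop → zeslunlouv, pasovgop → pasovgouv) drop the final letter and add -uv.
So mokip → mokiuv.

mokiuv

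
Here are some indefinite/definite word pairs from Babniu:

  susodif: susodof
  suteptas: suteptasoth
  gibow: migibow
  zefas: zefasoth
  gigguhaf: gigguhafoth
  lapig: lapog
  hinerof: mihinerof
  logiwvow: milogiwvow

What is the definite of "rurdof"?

mirurdof

hinerof and gigguhaf both end in -f yet inflect differently (mihinerof, gigguhafoth), so the final letter is not what conditions the rule; the last vowel is.
"rurdof" has last vowel 'o'. The stems whose last vowel is 'o' (gibow → migibow, logiwvow → milogiwvow, hinerof → mihinerof) add the prefix mi-.
The other patterns: stems whose last vowel is 'a' add -oth; stems whose last vowel is 'i' change the last vowel to 'o'.
So rurdof → mirurdof.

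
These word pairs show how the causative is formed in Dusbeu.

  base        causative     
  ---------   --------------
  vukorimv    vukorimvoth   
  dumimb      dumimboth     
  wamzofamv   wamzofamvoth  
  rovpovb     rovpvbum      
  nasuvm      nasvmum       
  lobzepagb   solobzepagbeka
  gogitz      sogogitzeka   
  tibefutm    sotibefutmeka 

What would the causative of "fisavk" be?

dumimb and rovpovb both end in -b yet inflect differently (dumimboth, rovpvbum), so the final letter is not what conditions the rule; the second-to-last letter is.
"fisavk" has second-to-last letter 'v'. The stems whose second-to-last letter is 'v' (rovpovb → rovpvbum, nasuvm → nasvmum) delete the last vowel and add -um.
The other patterns: stems whose second-to-last letter is 'm' add -oth; stems whose second-to-last letter is 'g' or 't' add so- … -eka around the stem.
So fisavk → fisvkum.

fisvkum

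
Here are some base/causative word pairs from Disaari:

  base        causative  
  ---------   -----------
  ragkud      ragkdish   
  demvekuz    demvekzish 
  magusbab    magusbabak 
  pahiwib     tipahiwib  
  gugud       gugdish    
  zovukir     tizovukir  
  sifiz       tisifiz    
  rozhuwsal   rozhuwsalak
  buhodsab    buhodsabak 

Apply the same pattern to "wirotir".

buhodsab and pahiwib both end in -b yet inflect differently (buhodsabak, tipahiwib), so the final letter is not what conditions the rule; the last vowel is.
"wirotir" has last vowel 'i'. The stems whose last vowel is 'i' (pahiwib → tipahiwib, sifiz → tisifiz, zovukir → tizovukir) add the prefix ti-.
The other patterns: stems whose last vowel is 'a' add -ak; stems whose last vowel is 'u' delete the last vowel and add -ish.
So wirotir → tiwirotir.

tiwirotir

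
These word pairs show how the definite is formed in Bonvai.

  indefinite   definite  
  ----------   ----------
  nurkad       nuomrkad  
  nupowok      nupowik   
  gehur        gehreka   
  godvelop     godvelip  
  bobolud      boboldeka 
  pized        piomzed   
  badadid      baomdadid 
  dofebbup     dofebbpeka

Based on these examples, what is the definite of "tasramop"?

"tasramop" has last vowel 'o'. The stems whose last vowel is 'o' (godvelop → godvelip, nupowok → nupowik) change the last vowel to 'i'.
The other patterns: stems whose last vowel is 'u' delete the last vowel and add -eka; stems whose last vowel is 'a', 'e' or 'i' insert -om- after the first vowel.
So tasramop → tasramip.

tasramip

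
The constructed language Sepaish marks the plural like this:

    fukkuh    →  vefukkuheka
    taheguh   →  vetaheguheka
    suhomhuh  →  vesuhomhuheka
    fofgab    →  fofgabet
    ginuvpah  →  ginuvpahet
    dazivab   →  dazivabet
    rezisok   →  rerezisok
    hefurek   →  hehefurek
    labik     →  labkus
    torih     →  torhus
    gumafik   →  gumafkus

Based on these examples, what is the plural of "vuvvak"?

vuvvaket

"vuvvak" has last vowel 'a'. The stems whose last vowel is 'a' (fofgab → fofgabet, ginuvpah → ginuvpahet, dazivab → dazivabet) add -et.
So vuvvak → vuvvaket.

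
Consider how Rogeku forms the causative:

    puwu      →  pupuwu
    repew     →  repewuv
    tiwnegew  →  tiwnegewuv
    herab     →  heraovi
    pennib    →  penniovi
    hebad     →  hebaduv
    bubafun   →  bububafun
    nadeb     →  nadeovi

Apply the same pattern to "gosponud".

gosponuduv

nadeb and tiwnegew both have last vowel 'e' yet inflect differently (nadeovi, tiwnegewuv), so the last vowel is not what conditions the rule; the final letter is.
"gosponud" ends in -d. The one such stem in the data (hebad → hebaduv) adds -uv, so the same rule applies.
The other patterns: stems ending in -b drop the final letter and add -ovi; stems ending in -n or -u repeat the first consonant+vowel as a prefix.
So gosponud → gosponuduv.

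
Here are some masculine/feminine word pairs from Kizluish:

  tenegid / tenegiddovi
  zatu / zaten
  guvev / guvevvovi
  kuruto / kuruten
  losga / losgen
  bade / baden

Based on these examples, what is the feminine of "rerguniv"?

rergunivvovi

guvev and bade both have last vowel 'e' yet inflect differently (guvevvovi, baden), so the last vowel is not what conditions the rule; whether the stem ends in a vowel or a consonant is.
"rerguniv" ends in a consonant. The stems ending in a consonant (tenegid → tenegiddovi, guvev → guvevvovi) double the final consonant and add -ovi.
So rerguniv → rergunivvovi.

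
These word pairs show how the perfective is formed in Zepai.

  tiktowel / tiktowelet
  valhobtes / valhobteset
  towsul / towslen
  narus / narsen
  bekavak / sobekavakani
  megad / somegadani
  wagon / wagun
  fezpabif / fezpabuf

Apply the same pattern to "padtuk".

tiktowel and towsul both end in -l yet inflect differently (tiktowelet, towslen), so the final letter is not what conditions the rule; the last vowel is.
"padtuk" has last vowel 'u'. The stems whose last vowel is 'u' (towsul → towslen, narus → narsen) delete the last vowel and add -en.
So padtuk → padtken.

padtken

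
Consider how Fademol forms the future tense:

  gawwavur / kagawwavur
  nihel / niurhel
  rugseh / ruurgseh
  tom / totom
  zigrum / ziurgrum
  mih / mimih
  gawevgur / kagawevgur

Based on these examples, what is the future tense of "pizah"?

"pizah" has 2 vowels. The stems with 2 vowels (nihel → niurhel, zigrum → ziurgrum, rugseh → ruurgseh) insert -ur- after the first vowel.
The other patterns: stems with 1 vowel repeat the first consonant+vowel as a prefix; stems with 3 vowels add the prefix ka-.
So pizah → piurzah.

piurzah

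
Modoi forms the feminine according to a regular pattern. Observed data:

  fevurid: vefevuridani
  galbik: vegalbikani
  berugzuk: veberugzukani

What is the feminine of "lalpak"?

velalpakani

Every pair shown (fevurid → vefevuridani, galbik → vegalbikani, berugzuk → veberugzukani) follows the same rule: add ve- … -ani around the stem.
So lalpak → velalpakani.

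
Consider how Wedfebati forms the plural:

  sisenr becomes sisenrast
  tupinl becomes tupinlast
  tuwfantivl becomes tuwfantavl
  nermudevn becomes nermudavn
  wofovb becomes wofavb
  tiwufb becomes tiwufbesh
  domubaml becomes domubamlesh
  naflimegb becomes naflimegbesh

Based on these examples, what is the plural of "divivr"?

"divivr" has second-to-last letter 'v'. The stems whose second-to-last letter is 'v' (tuwfantivl → tuwfantavl, nermudevn → nermudavn, wofovb → wofavb) change the last vowel to 'a'.
So divivr → divavr.

divavr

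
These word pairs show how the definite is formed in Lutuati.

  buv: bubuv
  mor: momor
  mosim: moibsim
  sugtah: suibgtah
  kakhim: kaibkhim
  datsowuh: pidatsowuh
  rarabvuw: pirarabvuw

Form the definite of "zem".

zezem

"zem" has 1 vowel. The stems with 1 vowel (buv → bubuv, mor → momor) repeat the first consonant+vowel as a prefix.
The other patterns: stems with 2 vowels insert -ib- after the first vowel; stems with 3 vowels add the prefix pi-.
So zem → zezem.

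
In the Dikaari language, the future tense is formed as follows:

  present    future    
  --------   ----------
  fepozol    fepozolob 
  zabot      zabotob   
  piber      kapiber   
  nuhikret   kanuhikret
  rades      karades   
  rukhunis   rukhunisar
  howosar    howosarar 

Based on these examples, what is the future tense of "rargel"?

karargel

zabot and nuhikret both end in -t yet inflect differently (zabotob, kanuhikret), so the final letter is not what conditions the rule; the last vowel is.
"rargel" has last vowel 'e'. The stems whose last vowel is 'e' (piber → kapiber, nuhikret → kanuhikret, rades → karades) add the prefix ka-.
So rargel → karargel.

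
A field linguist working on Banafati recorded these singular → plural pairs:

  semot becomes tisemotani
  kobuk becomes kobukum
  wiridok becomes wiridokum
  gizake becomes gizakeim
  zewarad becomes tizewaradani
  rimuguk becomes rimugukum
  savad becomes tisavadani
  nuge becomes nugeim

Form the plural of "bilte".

"bilte" ends in -e. The stems ending in -e (nuge → nugeim, gizake → gizakeim) add -im.
The other patterns: stems ending in -d or -t add ti- … -ani around the stem; stems ending in -k add -um.
So bilte → bilteim.

bilteim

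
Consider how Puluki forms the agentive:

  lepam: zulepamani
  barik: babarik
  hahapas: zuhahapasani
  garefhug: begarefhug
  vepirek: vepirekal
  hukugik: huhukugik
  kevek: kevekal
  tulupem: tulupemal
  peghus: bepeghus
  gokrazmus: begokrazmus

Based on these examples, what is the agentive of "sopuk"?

hukugik and kevek both end in -k yet inflect differently (huhukugik, kevekal), so the final letter is not what conditions the rule; the last vowel is.
"sopuk" has last vowel 'u'. The stems whose last vowel is 'u' (gokrazmus → begokrazmus, garefhug → begarefhug, peghus → bepeghus) add the prefix be-.
So sopuk → besopuk.

besopuk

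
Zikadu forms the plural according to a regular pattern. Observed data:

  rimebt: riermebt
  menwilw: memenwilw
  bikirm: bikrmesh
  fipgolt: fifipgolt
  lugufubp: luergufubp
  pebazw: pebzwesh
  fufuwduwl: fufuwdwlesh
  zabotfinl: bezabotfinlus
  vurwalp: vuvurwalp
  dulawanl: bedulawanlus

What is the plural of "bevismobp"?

"bevismobp" has second-to-last letter 'b'. The stems whose second-to-last letter is 'b' (rimebt → riermebt, lugufubp → luergufubp) insert -er- after the first vowel.
So bevismobp → beervismobp.

beervismobp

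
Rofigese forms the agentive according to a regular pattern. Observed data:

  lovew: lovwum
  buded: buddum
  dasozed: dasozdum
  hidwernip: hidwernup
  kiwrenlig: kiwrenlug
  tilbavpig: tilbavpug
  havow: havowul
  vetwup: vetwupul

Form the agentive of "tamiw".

"tamiw" has last vowel 'i'. The stems whose last vowel is 'i' (hidwernip → hidwernup, kiwrenlig → kiwrenlug, tilbavpig → tilbavpug) change the last vowel to 'u'.
The other patterns: stems whose last vowel is 'e' delete the last vowel and add -um; stems whose last vowel is 'o' or 'u' add -ul.
So tamiw → tamuw.

tamuw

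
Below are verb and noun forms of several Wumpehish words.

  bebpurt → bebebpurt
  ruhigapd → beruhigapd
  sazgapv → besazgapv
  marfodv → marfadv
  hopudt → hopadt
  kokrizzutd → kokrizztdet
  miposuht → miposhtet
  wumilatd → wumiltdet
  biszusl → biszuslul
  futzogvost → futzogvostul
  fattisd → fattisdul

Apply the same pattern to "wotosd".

wotosdul

sazgapv and marfodv both end in -v yet inflect differently (besazgapv, marfadv), so the final letter is not what conditions the rule; the second-to-last letter is.
"wotosd" has second-to-last letter 's'. The stems whose second-to-last letter is 's' (biszusl → biszuslul, futzogvost → futzogvostul, fattisd → fattisdul) add -ul.
The other patterns: stems whose second-to-last letter is 'p' or 'r' add the prefix be-; stems whose second-to-last letter is 'd' change the last vowel to 'a'; stems whose second-to-last letter is 'h' or 't' delete the last vowel and add -et.
So wotosd → wotosdul.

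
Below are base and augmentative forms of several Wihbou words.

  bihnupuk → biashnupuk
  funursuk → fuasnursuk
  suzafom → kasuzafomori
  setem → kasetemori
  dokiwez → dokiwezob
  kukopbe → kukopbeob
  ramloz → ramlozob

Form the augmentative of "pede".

"pede" ends in -e. The one such stem in the data (kukopbe → kukopbeob) adds -ob, so the same rule applies.
The other patterns: stems ending in -m add ka- … -ori around the stem; stems ending in -k insert -as- after the first vowel.
So pede → pedeob.

pedeob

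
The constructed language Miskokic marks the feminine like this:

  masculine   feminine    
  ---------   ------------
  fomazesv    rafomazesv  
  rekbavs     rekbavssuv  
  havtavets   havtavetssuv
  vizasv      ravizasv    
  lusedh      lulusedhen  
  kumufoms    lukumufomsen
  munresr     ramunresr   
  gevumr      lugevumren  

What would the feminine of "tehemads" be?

"tehemads" has second-to-last letter 'd'. The one such stem in the data (lusedh → lulusedhen) adds lu- … -en around the stem, so the same rule applies.
The other patterns: stems whose second-to-last letter is 's' add the prefix ra-; stems whose second-to-last letter is 't' or 'v' double the final consonant and add -uv.
So tehemads → lutehemadsen.

lutehemadsen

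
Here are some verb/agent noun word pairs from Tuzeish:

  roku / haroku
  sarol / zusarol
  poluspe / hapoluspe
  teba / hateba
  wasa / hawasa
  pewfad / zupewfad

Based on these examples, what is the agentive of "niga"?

haniga

pewfad and wasa both have last vowel 'a' yet inflect differently (zupewfad, hawasa), so the last vowel is not what conditions the rule; whether the stem ends in a vowel or a consonant is.
"niga" ends in a vowel. The stems ending in a vowel (roku → haroku, wasa → hawasa, teba → hateba) add the prefix ha-.
The other pattern: stems ending in a consonant add the prefix zu-.
So niga → haniga.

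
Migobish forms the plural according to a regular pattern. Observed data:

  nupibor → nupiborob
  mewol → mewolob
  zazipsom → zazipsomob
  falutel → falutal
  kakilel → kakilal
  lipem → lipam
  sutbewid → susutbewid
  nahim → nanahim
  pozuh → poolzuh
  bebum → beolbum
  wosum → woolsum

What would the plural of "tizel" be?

tizal

mewol and falutel both end in -l yet inflect differently (mewolob, falutal), so the final letter is not what conditions the rule; the last vowel is.
"tizel" has last vowel 'e'. The stems whose last vowel is 'e' (falutel → falutal, kakilel → kakilal, lipem → lipam) change the last vowel to 'a'.
The other patterns: stems whose last vowel is 'o' add -ob; stems whose last vowel is 'i' repeat the first consonant+vowel as a prefix; stems whose last vowel is 'u' insert -ol- after the first vowel.
So tizel → tizal.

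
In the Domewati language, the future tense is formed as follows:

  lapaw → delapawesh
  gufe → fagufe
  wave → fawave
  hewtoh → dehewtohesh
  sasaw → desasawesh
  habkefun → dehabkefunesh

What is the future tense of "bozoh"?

"bozoh" ends in -h. The one such stem in the data (hewtoh → dehewtohesh) adds de- … -esh around the stem, so the same rule applies.
So bozoh → debozohesh.

debozohesh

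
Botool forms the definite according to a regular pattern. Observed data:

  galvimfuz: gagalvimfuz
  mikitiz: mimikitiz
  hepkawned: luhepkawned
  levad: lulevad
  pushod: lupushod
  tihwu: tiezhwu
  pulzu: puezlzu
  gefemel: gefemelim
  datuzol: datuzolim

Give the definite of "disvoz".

galvimfuz and tihwu both have last vowel 'u' yet inflect differently (gagalvimfuz, tiezhwu), so the last vowel is not what conditions the rule; the final letter is.
"disvoz" ends in -z. The stems ending in -z (galvimfuz → gagalvimfuz, mikitiz → mimikitiz) repeat the first consonant+vowel as a prefix.
So disvoz → didisvoz.

didisvoz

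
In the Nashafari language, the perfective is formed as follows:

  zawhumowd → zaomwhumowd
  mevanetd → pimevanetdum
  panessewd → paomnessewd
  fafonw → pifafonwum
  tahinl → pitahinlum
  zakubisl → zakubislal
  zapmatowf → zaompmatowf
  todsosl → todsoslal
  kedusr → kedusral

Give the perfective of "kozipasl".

kozipaslal

zawhumowd and mevanetd both end in -d yet inflect differently (zaomwhumowd, pimevanetdum), so the final letter is not what conditions the rule; the second-to-last letter is.
"kozipasl" has second-to-last letter 's'. The stems whose second-to-last letter is 's' (kedusr → kedusral, todsosl → todsoslal, zakubisl → zakubislal) add -al.
The other patterns: stems whose second-to-last letter is 'w' insert -om- after the first vowel; stems whose second-to-last letter is 'n' or 't' add pi- … -um around the stem.
So kozipasl → kozipaslal.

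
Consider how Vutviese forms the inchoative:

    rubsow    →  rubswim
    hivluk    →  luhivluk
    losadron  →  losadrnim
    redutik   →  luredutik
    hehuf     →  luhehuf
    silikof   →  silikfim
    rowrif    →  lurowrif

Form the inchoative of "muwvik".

hehuf and silikof both end in -f yet inflect differently (luhehuf, silikfim), so the final letter is not what conditions the rule; the last vowel is.
"muwvik" has last vowel 'i'. The stems whose last vowel is 'i' (rowrif → lurowrif, redutik → luredutik) add the prefix lu-.
So muwvik → lumuwvik.

lumuwvik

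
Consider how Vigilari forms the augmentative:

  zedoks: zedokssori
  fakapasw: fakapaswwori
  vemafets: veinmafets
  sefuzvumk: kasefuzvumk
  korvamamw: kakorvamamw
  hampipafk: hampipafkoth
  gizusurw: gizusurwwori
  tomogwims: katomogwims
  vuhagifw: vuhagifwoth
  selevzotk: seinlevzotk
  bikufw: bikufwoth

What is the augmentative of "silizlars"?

vemafets and tomogwims both end in -s yet inflect differently (veinmafets, katomogwims), so the final letter is not what conditions the rule; the second-to-last letter is.
"silizlars" has second-to-last letter 'r'. The one such stem in the data (gizusurw → gizusurwwori) doubles the final consonant and adds -ori (as do zedoks, fakapasw), so the same rule applies.
The other patterns: stems whose second-to-last letter is 't' insert -in- after the first vowel; stems whose second-to-last letter is 'm' add the prefix ka-; stems whose second-to-last letter is 'f' add -oth.
So silizlars → silizlarssori.

silizlarssori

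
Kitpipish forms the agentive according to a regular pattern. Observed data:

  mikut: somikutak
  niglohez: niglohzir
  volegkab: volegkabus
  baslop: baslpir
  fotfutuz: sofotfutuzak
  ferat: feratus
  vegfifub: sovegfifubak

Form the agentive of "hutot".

huttir

fotfutuz and niglohez both end in -z yet inflect differently (sofotfutuzak, niglohzir), so the final letter is not what conditions the rule; the last vowel is.
"hutot" has last vowel 'o'. The one such stem in the data (baslop → baslpir) deletes the last vowel and adds -ir (as does niglohez), so the same rule applies.
So hutot → huttir.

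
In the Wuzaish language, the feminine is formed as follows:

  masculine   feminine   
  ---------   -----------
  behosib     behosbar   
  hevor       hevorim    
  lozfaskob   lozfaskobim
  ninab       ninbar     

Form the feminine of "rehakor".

rehakorim

"rehakor" has last vowel 'o'. The stems whose last vowel is 'o' (hevor → hevorim, lozfaskob → lozfaskobim) add -im.
The other pattern: stems whose last vowel is 'a' or 'i' delete the last vowel and add -ar.
So rehakor → rehakorim.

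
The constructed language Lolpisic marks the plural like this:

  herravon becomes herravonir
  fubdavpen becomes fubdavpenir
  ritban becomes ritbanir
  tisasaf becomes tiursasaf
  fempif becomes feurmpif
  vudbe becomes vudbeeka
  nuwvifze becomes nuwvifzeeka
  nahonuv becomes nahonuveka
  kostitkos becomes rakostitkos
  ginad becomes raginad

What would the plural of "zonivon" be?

ritban and tisasaf both have last vowel 'a' yet inflect differently (ritbanir, tiursasaf), so the last vowel is not what conditions the rule; the final letter is.
"zonivon" ends in -n. The stems ending in -n (herravon → herravonir, fubdavpen → fubdavpenir, ritban → ritbanir) add -ir.
The other patterns: stems ending in -f insert -ur- after the first vowel; stems ending in -e or -v add -eka; stems ending in -d or -s add the prefix ra-.
So zonivon → zonivonir.

zonivonir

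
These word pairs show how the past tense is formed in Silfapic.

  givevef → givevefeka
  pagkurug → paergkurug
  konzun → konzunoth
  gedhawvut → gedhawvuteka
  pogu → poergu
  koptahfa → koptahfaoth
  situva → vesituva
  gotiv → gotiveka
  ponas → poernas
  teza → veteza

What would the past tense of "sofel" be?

koptahfa and situva both end in -a yet inflect differently (koptahfaoth, vesituva), so the final letter is not what conditions the rule; the first letter is.
"sofel" begins with s-. The one such stem in the data (situva → vesituva) adds the prefix ve-, so the same rule applies.
The other patterns: stems beginning with k- add -oth; stems beginning with p- insert -er- after the first vowel; stems beginning with g- add -eka.
So sofel → vesofel.

vesofel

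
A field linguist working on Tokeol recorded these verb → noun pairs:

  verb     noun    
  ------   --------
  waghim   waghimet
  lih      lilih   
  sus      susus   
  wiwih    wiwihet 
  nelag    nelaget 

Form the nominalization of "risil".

risilet

wiwih and lih both end in -h yet inflect differently (wiwihet, lilih), so the final letter is not what conditions the rule; the number of vowels is.
"risil" has 2 vowels. The stems with 2 vowels (wiwih → wiwihet, waghim → waghimet, nelag → nelaget) add -et.
So risil → risilet.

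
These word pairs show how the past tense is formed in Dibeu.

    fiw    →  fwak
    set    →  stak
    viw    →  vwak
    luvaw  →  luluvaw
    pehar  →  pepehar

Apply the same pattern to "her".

hrak

fiw and luvaw both end in -w yet inflect differently (fwak, luluvaw), so the final letter is not what conditions the rule; the number of vowels is.
"her" has 1 vowel. The stems with 1 vowel (fiw → fwak, set → stak, viw → vwak) delete the last vowel and add -ak.
The other pattern: stems with 2 vowels repeat the first consonant+vowel as a prefix.
So her → hrak.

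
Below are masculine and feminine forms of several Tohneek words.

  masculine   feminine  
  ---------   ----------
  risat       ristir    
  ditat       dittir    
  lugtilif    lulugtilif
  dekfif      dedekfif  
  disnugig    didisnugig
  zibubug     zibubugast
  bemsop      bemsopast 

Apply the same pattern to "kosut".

kosutast

"kosut" has last vowel 'u'. The one such stem in the data (zibubug → zibubugast) adds -ast, so the same rule applies.
The other patterns: stems whose last vowel is 'a' delete the last vowel and add -ir; stems whose last vowel is 'i' repeat the first consonant+vowel as a prefix.
So kosut → kosutast.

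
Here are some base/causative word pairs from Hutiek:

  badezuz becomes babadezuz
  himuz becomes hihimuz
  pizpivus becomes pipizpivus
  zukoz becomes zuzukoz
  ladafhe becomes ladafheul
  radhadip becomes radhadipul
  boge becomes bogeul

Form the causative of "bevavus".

bebevavus

badezuz and boge both begin with b- yet inflect differently (babadezuz, bogeul), so the first letter is not what conditions the rule; the final letter is.
"bevavus" ends in -s. The one such stem in the data (pizpivus → pipizpivus) repeats the first consonant+vowel as a prefix (as do badezuz, himuz), so the same rule applies.
So bevavus → bebevavus.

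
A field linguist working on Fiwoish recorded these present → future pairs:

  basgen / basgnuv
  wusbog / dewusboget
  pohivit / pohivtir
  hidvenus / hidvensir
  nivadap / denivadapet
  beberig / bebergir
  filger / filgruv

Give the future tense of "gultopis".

beberig and wusbog both end in -g yet inflect differently (bebergir, dewusboget), so the final letter is not what conditions the rule; the last vowel is.
"gultopis" has last vowel 'i'. The stems whose last vowel is 'i' (pohivit → pohivtir, beberig → bebergir) delete the last vowel and add -ir.
The other patterns: stems whose last vowel is 'e' delete the last vowel and add -uv; stems whose last vowel is 'a' or 'o' add de- … -et around the stem.
So gultopis → gultopsir.

gultopsir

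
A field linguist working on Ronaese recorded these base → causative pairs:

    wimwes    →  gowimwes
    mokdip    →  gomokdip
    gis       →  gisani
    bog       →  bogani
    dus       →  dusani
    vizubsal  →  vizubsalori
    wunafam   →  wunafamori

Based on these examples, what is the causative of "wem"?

wemani

dus and wimwes both end in -s yet inflect differently (dusani, gowimwes), so the final letter is not what conditions the rule; the number of vowels is.
"wem" has 1 vowel. The stems with 1 vowel (dus → dusani, gis → gisani, bog → bogani) add -ani.
The other patterns: stems with 2 vowels add the prefix go-; stems with 3 vowels add -ori.
So wem → wemani.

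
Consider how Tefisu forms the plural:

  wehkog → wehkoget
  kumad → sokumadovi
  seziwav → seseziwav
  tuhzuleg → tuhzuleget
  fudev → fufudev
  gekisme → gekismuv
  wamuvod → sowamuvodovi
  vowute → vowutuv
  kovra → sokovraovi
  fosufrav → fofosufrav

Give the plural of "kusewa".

"kusewa" ends in -a. The one such stem in the data (kovra → sokovraovi) adds so- … -ovi around the stem, so the same rule applies.
The other patterns: stems ending in -g add -et; stems ending in -v repeat the first consonant+vowel as a prefix; stems ending in -e drop the final letter and add -uv.
So kusewa → sokusewaovi.

sokusewaovi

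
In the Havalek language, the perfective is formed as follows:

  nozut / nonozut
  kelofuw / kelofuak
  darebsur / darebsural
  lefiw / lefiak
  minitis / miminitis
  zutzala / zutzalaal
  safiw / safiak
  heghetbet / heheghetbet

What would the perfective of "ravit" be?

raravit

"ravit" ends in -t. The stems ending in -t (heghetbet → heheghetbet, nozut → nonozut) repeat the first consonant+vowel as a prefix.
The other patterns: stems ending in -w drop the final letter and add -ak; stems ending in -a or -r add -al.
So ravit → raravit.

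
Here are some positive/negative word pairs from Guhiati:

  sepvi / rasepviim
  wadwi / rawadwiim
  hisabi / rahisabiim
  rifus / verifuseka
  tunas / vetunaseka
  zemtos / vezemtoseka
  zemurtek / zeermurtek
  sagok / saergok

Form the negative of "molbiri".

zemtos and sagok both have last vowel 'o' yet inflect differently (vezemtoseka, saergok), so the last vowel is not what conditions the rule; the final letter is.
"molbiri" ends in -i. The stems ending in -i (sepvi → rasepviim, wadwi → rawadwiim, hisabi → rahisabiim) add ra- … -im around the stem.
The other patterns: stems ending in -s add ve- … -eka around the stem; stems ending in -k insert -er- after the first vowel.
So molbiri → ramolbiriim.

ramolbiriim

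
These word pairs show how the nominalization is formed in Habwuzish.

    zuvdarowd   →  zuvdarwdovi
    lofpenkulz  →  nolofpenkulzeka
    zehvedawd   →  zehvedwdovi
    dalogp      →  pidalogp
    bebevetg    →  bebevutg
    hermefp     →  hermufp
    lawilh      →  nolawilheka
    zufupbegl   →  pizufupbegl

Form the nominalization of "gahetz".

gahutz

dalogp and hermefp both end in -p yet inflect differently (pidalogp, hermufp), so the final letter is not what conditions the rule; the second-to-last letter is.
"gahetz" has second-to-last letter 't'. The one such stem in the data (bebevetg → bebevutg) changes the last vowel to 'u' (as does hermefp), so the same rule applies.
The other patterns: stems whose second-to-last letter is 'l' add no- … -eka around the stem; stems whose second-to-last letter is 'w' delete the last vowel and add -ovi; stems whose second-to-last letter is 'g' add the prefix pi-.
So gahetz → gahutz.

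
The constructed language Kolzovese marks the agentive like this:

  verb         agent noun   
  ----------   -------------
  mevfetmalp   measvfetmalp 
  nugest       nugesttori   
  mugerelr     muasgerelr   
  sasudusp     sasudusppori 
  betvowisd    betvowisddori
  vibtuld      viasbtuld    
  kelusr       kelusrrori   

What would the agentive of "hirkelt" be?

"hirkelt" has second-to-last letter 'l'. The stems whose second-to-last letter is 'l' (mevfetmalp → measvfetmalp, mugerelr → muasgerelr, vibtuld → viasbtuld) insert -as- after the first vowel.
So hirkelt → hiasrkelt.

hiasrkelt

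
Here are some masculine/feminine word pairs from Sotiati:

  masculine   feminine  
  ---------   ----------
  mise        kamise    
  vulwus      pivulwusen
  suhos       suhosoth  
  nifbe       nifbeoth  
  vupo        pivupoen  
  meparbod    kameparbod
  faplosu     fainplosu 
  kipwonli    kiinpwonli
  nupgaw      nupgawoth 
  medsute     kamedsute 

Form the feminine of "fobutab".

"fobutab" begins with f-. The one such stem in the data (faplosu → fainplosu) inserts -in- after the first vowel (as does kipwonli), so the same rule applies.
So fobutab → foinbutab.

foinbutab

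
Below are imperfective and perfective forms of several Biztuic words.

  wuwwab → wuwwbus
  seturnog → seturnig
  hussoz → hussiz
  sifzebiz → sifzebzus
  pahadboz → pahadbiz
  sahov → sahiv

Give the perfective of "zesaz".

hussoz and sifzebiz both end in -z yet inflect differently (hussiz, sifzebzus), so the final letter is not what conditions the rule; the last vowel is.
"zesaz" has last vowel 'a'. The one such stem in the data (wuwwab → wuwwbus) deletes the last vowel and adds -us (as does sifzebiz), so the same rule applies.
The other pattern: stems whose last vowel is 'o' change the last vowel to 'i'.
So zesaz → zeszus.

zeszus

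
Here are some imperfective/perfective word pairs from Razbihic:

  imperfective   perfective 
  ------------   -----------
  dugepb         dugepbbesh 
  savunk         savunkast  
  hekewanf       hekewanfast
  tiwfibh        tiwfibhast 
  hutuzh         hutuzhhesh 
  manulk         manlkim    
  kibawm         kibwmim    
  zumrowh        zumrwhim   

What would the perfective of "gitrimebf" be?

gitrimebfast

hutuzh and tiwfibh both end in -h yet inflect differently (hutuzhhesh, tiwfibhast), so the final letter is not what conditions the rule; the second-to-last letter is.
"gitrimebf" has second-to-last letter 'b'. The one such stem in the data (tiwfibh → tiwfibhast) adds -ast, so the same rule applies.
So gitrimebf → gitrimebfast.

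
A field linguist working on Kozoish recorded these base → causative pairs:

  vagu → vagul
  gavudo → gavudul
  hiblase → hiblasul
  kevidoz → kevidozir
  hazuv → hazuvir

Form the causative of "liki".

likul

hazuv and vagu both have last vowel 'u' yet inflect differently (hazuvir, vagul), so the last vowel is not what conditions the rule; whether the stem ends in a vowel or a consonant is.
"liki" ends in a vowel. The stems ending in a vowel (vagu → vagul, gavudo → gavudul, hiblase → hiblasul) drop the final letter and add -ul.
The other pattern: stems ending in a consonant add -ir.
So liki → likul.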